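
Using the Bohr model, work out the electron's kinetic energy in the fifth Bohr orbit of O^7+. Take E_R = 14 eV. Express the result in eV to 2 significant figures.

For a Coulomb orbit the virial theorem gives K = −E_n.
E_n = −E_R·Z²/n², so K = E_R·Z²/n² = 14 × 8²/5² = 36 eV

36 eV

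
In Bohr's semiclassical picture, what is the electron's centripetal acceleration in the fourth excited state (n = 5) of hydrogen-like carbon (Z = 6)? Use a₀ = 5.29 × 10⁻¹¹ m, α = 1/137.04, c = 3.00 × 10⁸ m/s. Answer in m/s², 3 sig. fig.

3.13 × 10²² m/s²

r = n²a₀/Z = 2.20 × 10⁻¹⁰ m, v = Zαc/n = 2.63 × 10⁶ m/s
a = v²/r = (2.63 × 10⁶)² / 2.20 × 10⁻¹⁰ = 3.13 × 10²² m/s²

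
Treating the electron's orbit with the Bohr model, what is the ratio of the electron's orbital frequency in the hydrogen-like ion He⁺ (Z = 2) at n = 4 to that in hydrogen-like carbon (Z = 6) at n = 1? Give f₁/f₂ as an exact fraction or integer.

f ∝ Z^2 · n^-3
f₁/f₂ = (2/6)^2 · (4/1)^-3 = 1/576

1/576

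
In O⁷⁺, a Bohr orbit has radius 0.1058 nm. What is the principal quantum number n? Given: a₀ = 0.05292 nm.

r_n = n²a₀/Z ⇒ n² = rZ/a₀ = 0.1058 × 8 / 0.05292 ≈ 15.99
n = 4

4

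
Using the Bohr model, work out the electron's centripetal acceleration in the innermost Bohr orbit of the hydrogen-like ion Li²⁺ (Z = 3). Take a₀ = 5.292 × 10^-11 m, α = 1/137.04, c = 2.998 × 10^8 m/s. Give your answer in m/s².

2.442 × 10^24 m/s²

r = n²a₀/Z = 1.764 × 10^-11 m, v = Zαc/n = 6.563 × 10^6 m/s
a = v²/r = (6.563 × 10^6)² / 1.764 × 10^-11 = 2.442 × 10^24 m/s²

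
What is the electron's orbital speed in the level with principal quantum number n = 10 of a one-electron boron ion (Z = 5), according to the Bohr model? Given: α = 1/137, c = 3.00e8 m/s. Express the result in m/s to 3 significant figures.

1.09e6 m/s

v_n = Zαc/n = 5 × 0.00730 × 3.00e8 / 10
    = 1.09e6 m/s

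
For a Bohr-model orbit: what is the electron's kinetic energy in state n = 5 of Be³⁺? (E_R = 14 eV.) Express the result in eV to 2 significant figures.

9.0 eV

For a Coulomb orbit the virial theorem gives K = −E_n.
E_n = −E_R·Z²/n², so K = E_R·Z²/n² = 14 × 4²/5² = 9.0 eV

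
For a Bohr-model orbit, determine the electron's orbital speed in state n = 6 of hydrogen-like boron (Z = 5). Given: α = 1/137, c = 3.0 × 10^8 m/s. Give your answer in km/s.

v_n = Zαc/n = 5 × 0.0073 × 3.0 × 10^8 / 6
    = 1800 km/s

1800 km/s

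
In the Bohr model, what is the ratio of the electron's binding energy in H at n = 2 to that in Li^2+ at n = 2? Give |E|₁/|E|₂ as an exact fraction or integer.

|E| ∝ Z^2 · n^-2
|E|₁/|E|₂ = (1/3)^2 · (2/2)^-2 = 1/9

1/9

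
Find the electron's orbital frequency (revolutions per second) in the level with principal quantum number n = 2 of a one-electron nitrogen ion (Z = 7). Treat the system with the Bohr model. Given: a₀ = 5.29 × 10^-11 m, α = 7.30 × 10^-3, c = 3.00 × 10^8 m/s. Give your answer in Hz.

r = n²a₀/Z = 3.02 × 10^-11 m, v = Zαc/n = 7.67 × 10^6 m/s
f = v/(2πr) = 4.04 × 10^16 Hz

4.04 × 10^16 Hz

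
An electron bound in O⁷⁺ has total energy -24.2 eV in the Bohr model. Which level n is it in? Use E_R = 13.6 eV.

6

E_n = −E_R Z²/n² ⇒ n² = E_R Z²/(−E_n) = 13.6 × 8² / 24.2 ≈ 35.97
n = 6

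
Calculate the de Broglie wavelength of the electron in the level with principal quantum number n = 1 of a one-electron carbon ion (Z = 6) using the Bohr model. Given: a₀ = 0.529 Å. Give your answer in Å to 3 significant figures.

0.554 Å

The Bohr quantisation condition is nλ = 2πr_n.
r_n = n²a₀/Z = 0.0882 Å
λ = 2πr_n/n = 2π·0.0882/1 = 0.554 Å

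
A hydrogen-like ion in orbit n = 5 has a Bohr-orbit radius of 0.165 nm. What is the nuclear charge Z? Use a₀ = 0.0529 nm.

8

r_n = n²a₀/Z ⇒ Z = n²a₀/r = 5² × 0.0529 / 0.165 ≈ 8.02
Z = 8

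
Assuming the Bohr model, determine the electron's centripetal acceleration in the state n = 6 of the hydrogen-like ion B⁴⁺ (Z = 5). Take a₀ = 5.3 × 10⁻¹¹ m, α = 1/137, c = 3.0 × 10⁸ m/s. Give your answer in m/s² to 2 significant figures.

r = n²a₀/Z = 3.8 × 10⁻¹⁰ m, v = Zαc/n = 1.8 × 10⁶ m/s
a = v²/r = (1.8 × 10⁶)² / 3.8 × 10⁻¹⁰ = 8.7 × 10²¹ m/s²

8.7 × 10²¹ m/s²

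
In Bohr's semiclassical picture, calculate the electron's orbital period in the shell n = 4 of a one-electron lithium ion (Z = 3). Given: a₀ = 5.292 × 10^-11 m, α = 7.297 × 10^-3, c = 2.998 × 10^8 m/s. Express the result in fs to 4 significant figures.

1.081 fs

r = n²a₀/Z = 4²·5.292 × 10^-11/3 = 2.822 × 10^-10 m
v = Zαc/n = 3·0.007297·2.998 × 10^8/4 = 1.641 × 10^6 m/s
T = 2πr/v = 1.081 × 10^-15 s = 1.081 fs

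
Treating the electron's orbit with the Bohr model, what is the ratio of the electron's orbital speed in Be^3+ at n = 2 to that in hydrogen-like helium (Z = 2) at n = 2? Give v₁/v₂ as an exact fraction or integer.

v ∝ Z^1 · n^-1
v₁/v₂ = (4/2)^1 · (2/2)^-1 = 2

2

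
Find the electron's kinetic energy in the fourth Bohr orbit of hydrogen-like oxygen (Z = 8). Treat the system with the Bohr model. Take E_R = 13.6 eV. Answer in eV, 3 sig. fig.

For a Coulomb orbit the virial theorem gives K = −E_n.
E_n = −E_R·Z²/n², so K = E_R·Z²/n² = 13.6 × 8²/4² = 54.4 eV

54.4 eV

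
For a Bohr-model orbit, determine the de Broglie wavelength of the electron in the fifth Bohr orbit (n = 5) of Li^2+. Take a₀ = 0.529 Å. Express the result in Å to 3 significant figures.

5.54 Å

The Bohr quantisation condition is nλ = 2πr_n.
r_n = n²a₀/Z = 4.41 Å
λ = 2πr_n/n = 2π·4.41/5 = 5.54 Å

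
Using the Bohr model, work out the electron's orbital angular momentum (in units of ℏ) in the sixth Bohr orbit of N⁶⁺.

L_n = nℏ, so L/ℏ = n = 6.

6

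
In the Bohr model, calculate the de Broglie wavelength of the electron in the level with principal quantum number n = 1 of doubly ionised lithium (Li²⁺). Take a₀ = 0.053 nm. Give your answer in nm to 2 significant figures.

0.11 nm

The Bohr quantisation condition is nλ = 2πr_n.
r_n = n²a₀/Z = 0.018 nm
λ = 2πr_n/n = 2π·0.018/1 = 0.11 nm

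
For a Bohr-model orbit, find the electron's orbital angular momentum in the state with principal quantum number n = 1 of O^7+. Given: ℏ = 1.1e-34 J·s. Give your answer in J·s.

L_n = nℏ = 1 × 1.1e-34 = 1.1e-34 J·s

1.1e-34 J·s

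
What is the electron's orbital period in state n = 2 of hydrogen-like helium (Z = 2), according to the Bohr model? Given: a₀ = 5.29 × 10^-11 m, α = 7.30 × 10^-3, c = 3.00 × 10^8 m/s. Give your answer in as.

304 as

r = n²a₀/Z = 2²·5.29 × 10^-11/2 = 1.06 × 10^-10 m
v = Zαc/n = 2·0.00730·3.00 × 10^8/2 = 2.19 × 10^6 m/s
T = 2πr/v = 3.04 × 10^-16 s = 304 as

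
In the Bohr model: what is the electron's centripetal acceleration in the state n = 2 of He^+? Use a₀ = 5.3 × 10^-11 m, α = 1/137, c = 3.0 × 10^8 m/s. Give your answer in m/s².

4.5 × 10^22 m/s²

r = n²a₀/Z = 1.1 × 10^-10 m, v = Zαc/n = 2.2 × 10^6 m/s
a = v²/r = (2.2 × 10^6)² / 1.1 × 10^-10 = 4.5 × 10^22 m/s²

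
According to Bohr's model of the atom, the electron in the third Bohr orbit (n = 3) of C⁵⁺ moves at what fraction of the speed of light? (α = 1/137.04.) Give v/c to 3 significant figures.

v_n = Zαc/n, so v/c = Zα/n = 6 × 0.00730 / 3 = 0.0146

0.0146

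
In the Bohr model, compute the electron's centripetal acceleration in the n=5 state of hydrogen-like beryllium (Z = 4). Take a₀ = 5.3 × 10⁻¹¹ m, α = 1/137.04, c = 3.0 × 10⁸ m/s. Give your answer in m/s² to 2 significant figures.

r = n²a₀/Z = 3.3 × 10⁻¹⁰ m, v = Zαc/n = 1.8 × 10⁶ m/s
a = v²/r = (1.8 × 10⁶)² / 3.3 × 10⁻¹⁰ = 9.3 × 10²¹ m/s²

9.3 × 10²¹ m/s²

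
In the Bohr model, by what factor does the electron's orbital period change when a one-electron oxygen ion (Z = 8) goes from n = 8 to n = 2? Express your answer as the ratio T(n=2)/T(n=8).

T ∝ Z^-2 · n^3; with Z fixed, T ∝ n^3.
T(n=2)/T(n=8) = (2/8)^3 = 1/64

1/64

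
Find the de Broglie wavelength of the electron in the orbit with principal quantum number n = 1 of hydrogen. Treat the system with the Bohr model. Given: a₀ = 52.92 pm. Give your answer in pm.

332.5 pm

The Bohr quantisation condition is nλ = 2πr_n.
r_n = n²a₀/Z = 52.92 pm
λ = 2πr_n/n = 2π·52.92/1 = 332.5 pm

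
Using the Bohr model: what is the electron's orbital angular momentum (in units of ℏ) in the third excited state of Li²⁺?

4

L_n = nℏ, so L/ℏ = n = 4.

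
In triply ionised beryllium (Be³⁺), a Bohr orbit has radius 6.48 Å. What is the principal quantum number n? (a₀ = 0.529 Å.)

r_n = n²a₀/Z ⇒ n² = rZ/a₀ = 6.48 × 4 / 0.529 ≈ 49.00
n = 7

7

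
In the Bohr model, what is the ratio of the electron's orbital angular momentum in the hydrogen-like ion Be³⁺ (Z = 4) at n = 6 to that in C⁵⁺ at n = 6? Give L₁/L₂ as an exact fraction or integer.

L = nℏ is independent of Z.
L₁/L₂ = n₁/n₂ = 6/6 = 1

1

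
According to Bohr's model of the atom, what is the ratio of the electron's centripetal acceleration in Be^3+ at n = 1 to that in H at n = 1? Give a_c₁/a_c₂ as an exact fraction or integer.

64

a_c ∝ Z^3 · n^-4
a_c₁/a_c₂ = (4/1)^3 · (1/1)^-4 = 64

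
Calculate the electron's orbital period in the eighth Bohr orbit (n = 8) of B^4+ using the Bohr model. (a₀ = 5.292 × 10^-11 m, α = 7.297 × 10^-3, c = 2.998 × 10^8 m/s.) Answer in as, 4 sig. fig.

r = n²a₀/Z = 8²·5.292 × 10^-11/5 = 6.774 × 10^-10 m
v = Zαc/n = 5·0.007297·2.998 × 10^8/8 = 1.367 × 10^6 m/s
T = 2πr/v = 3.113 × 10^-15 s = 3113 as

3113 as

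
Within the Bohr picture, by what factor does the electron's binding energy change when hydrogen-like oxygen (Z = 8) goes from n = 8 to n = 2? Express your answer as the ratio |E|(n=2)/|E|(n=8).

|E| ∝ Z^2 · n^-2; with Z fixed, |E| ∝ n^-2.
|E|(n=2)/|E|(n=8) = (2/8)^-2 = 16

16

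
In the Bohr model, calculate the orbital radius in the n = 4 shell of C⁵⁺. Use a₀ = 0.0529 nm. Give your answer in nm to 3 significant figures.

0.141 nm

r_n = n²a₀/Z = 4² × 0.0529 / 6
    = 16 × 0.0529 / 6 = 0.141 nm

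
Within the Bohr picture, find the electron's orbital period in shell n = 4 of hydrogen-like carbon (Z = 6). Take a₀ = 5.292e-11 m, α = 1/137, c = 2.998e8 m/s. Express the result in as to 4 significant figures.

270.1 as

r = n²a₀/Z = 4²·5.292e-11/6 = 1.411e-10 m
v = Zαc/n = 6·0.007299·2.998e8/4 = 3.282e6 m/s
T = 2πr/v = 2.701e-16 s = 270.1 as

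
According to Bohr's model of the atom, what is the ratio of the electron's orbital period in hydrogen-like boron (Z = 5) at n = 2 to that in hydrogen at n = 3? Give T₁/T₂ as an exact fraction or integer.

8/675

T ∝ Z^-2 · n^3
T₁/T₂ = (5/1)^-2 · (2/3)^3 = 8/675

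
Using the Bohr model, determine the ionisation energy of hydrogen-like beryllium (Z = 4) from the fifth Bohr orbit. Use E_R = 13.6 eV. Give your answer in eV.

8.70 eV

E_n = −E_R·Z²/n² = −13.6 × 4²/5² eV = -8.70 eV
Ionisation energy = −E_n = 8.70 eV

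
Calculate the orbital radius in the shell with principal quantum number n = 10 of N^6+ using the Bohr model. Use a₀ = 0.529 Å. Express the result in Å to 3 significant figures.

7.56 Å

r_n = n²a₀/Z = 10² × 0.529 / 7
    = 100 × 0.529 / 7 = 7.56 Å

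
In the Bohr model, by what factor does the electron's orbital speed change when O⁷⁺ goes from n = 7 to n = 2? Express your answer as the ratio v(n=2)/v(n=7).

7/2

v ∝ Z^1 · n^-1; with Z fixed, v ∝ n^-1.
v(n=2)/v(n=7) = (2/7)^-1 = 7/2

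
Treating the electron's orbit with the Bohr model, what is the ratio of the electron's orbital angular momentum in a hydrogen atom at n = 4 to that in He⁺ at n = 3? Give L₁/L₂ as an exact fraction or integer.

L = nℏ is independent of Z.
L₁/L₂ = n₁/n₂ = 4/3 = 4/3

4/3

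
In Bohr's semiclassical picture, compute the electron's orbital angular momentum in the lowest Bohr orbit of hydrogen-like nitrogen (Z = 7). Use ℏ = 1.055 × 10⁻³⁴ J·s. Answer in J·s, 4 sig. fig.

L_n = nℏ = 1 × 1.055 × 10⁻³⁴ = 1.055 × 10⁻³⁴ J·s

1.055 × 10⁻³⁴ J·s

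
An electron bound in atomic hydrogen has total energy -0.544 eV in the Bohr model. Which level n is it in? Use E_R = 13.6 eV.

5

E_n = −E_R Z²/n² ⇒ n² = E_R Z²/(−E_n) = 13.6 × 1² / 0.544 ≈ 25.00
n = 5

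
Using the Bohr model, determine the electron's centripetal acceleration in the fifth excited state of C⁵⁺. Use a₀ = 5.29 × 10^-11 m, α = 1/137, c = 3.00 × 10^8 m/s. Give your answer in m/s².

r = n²a₀/Z = 3.17 × 10^-10 m, v = Zαc/n = 2.19 × 10^6 m/s
a = v²/r = (2.19 × 10^6)² / 3.17 × 10^-10 = 1.51 × 10^22 m/s²

1.51 × 10^22 m/s²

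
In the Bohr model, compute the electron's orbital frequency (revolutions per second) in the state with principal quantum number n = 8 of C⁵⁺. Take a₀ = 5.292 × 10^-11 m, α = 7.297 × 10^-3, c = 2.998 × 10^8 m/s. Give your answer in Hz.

4.626 × 10^14 Hz

r = n²a₀/Z = 5.645 × 10^-10 m, v = Zαc/n = 1.641 × 10^6 m/s
f = v/(2πr) = 4.626 × 10^14 Hz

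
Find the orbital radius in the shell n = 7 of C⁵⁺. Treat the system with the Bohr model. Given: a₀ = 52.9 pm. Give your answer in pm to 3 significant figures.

r_n = n²a₀/Z = 7² × 52.9 / 6
    = 49 × 52.9 / 6 = 432 pm

432 pm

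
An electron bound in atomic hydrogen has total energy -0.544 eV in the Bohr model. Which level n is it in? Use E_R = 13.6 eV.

E_n = −E_R Z²/n² ⇒ n² = E_R Z²/(−E_n) = 13.6 × 1² / 0.544 ≈ 25.00
n = 5

5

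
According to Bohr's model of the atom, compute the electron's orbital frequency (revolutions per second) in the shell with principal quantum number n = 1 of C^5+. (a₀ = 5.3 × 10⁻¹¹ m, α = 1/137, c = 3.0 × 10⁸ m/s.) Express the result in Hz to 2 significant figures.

r = n²a₀/Z = 8.8 × 10⁻¹² m, v = Zαc/n = 1.3 × 10⁷ m/s
f = v/(2πr) = 2.4 × 10¹⁷ Hz

2.4 × 10¹⁷ Hz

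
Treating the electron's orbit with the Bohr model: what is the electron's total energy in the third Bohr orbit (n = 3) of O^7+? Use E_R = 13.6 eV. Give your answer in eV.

E_n = −E_R·Z²/n² = −13.6 × 8²/3² = -96.7 eV

-96.7 eV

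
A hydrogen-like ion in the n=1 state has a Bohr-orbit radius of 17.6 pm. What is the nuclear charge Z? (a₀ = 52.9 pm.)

r_n = n²a₀/Z ⇒ Z = n²a₀/r = 1² × 52.9 / 17.6 ≈ 3.01
Z = 3

3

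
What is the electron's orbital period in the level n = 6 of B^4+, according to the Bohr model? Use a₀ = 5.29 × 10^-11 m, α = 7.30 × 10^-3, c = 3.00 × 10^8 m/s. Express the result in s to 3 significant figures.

r = n²a₀/Z = 6²·5.29 × 10^-11/5 = 3.81 × 10^-10 m
v = Zαc/n = 5·0.00730·3.00 × 10^8/6 = 1.82 × 10^6 m/s
T = 2πr/v = 1.31 × 10^-15 s

1.31 × 10^-15 s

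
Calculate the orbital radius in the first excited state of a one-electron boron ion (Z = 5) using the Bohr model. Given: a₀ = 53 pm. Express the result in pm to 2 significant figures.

42 pm

r_n = n²a₀/Z = 2² × 53 / 5
    = 4 × 53 / 5 = 42 pm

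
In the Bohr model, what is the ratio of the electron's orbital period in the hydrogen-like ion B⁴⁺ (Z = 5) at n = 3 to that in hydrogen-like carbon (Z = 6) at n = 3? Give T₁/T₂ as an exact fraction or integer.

T ∝ Z^-2 · n^3
T₁/T₂ = (5/6)^-2 · (3/3)^3 = 36/25

36/25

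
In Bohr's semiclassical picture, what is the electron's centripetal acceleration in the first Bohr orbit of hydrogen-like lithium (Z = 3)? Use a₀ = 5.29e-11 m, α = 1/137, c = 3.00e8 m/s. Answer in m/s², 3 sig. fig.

2.45e24 m/s²

r = n²a₀/Z = 1.76e-11 m, v = Zαc/n = 6.57e6 m/s
a = v²/r = (6.57e6)² / 1.76e-11 = 2.45e24 m/s²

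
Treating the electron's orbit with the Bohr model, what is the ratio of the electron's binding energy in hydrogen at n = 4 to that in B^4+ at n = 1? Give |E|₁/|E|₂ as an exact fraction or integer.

|E| ∝ Z^2 · n^-2
|E|₁/|E|₂ = (1/5)^2 · (4/1)^-2 = 1/400

1/400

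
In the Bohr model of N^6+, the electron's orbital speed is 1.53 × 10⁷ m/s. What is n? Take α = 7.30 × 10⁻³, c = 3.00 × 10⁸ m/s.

v_n = Zαc/n ⇒ n = Zαc/v = 7 × 0.00730 × 3.00 × 10⁸ / 1.53 × 10⁷ ≈ 1.00
n = 1

1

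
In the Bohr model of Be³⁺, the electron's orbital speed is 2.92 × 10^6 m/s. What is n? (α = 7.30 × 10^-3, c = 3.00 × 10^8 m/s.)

v_n = Zαc/n ⇒ n = Zαc/v = 4 × 0.00730 × 3.00 × 10^8 / 2.92 × 10^6 ≈ 3.00
n = 3

3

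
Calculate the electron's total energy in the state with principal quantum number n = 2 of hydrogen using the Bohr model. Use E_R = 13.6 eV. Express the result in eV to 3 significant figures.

-3.40 eV

E_n = −E_R·Z²/n² = −13.6 × 1²/2² = -3.40 eV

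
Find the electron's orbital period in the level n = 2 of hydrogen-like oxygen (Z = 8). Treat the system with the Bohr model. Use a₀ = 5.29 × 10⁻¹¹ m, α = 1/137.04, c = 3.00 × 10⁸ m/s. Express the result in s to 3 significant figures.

1.90 × 10⁻¹⁷ s

r = n²a₀/Z = 2²·5.29 × 10⁻¹¹/8 = 2.65 × 10⁻¹¹ m
v = Zαc/n = 8·0.00730·3.00 × 10⁸/2 = 8.76 × 10⁶ m/s
T = 2πr/v = 1.90 × 10⁻¹⁷ s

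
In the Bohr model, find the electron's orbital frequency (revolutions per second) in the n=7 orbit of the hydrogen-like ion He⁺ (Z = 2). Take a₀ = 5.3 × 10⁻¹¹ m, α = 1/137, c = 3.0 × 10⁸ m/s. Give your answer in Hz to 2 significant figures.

7.7 × 10¹³ Hz

r = n²a₀/Z = 1.3 × 10⁻⁹ m, v = Zαc/n = 6.3 × 10⁵ m/s
f = v/(2πr) = 7.7 × 10¹³ Hz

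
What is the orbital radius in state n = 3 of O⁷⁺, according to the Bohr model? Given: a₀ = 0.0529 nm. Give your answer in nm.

0.0595 nm

r_n = n²a₀/Z = 3² × 0.0529 / 8
    = 9 × 0.0529 / 8 = 0.0595 nm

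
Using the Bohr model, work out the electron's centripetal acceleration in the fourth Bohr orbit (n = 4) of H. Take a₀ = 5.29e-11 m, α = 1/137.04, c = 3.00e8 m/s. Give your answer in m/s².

r = n²a₀/Z = 8.46e-10 m, v = Zαc/n = 5.47e5 m/s
a = v²/r = (5.47e5)² / 8.46e-10 = 3.54e20 m/s²

3.54e20 m/s²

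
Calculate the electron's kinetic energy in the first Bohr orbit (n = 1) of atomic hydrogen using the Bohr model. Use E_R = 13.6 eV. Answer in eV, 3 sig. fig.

13.6 eV

For a Coulomb orbit the virial theorem gives K = −E_n.
E_n = −E_R·Z²/n², so K = E_R·Z²/n² = 13.6 × 1²/1² = 13.6 eV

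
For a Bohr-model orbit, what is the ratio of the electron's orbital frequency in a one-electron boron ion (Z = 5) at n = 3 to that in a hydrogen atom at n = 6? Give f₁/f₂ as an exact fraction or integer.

200

f ∝ Z^2 · n^-3
f₁/f₂ = (5/1)^2 · (3/6)^-3 = 200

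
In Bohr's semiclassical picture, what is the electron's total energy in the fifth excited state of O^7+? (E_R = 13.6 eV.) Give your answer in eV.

-24.2 eV

E_n = −E_R·Z²/n² = −13.6 × 8²/6² = -24.2 eV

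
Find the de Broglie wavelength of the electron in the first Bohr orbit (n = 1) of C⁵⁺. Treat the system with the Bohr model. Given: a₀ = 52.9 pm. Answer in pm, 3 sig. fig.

55.4 pm

The Bohr quantisation condition is nλ = 2πr_n.
r_n = n²a₀/Z = 8.82 pm
λ = 2πr_n/n = 2π·8.82/1 = 55.4 pm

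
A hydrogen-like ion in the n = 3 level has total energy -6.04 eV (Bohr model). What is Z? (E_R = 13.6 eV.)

2

E_n = −E_R Z²/n² ⇒ Z² = −E_n n²/E_R = 6.04 × 3² / 13.6 ≈ 4.00
Z = 2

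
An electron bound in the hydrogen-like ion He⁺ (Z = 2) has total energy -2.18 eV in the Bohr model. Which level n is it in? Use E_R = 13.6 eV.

5

E_n = −E_R Z²/n² ⇒ n² = E_R Z²/(−E_n) = 13.6 × 2² / 2.18 ≈ 24.95
n = 5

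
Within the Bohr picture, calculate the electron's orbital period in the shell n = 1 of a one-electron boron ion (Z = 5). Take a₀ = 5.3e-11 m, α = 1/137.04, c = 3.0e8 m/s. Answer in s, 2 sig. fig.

6.1e-18 s

r = n²a₀/Z = 1²·5.3e-11/5 = 1.1e-11 m
v = Zαc/n = 5·0.0073·3.0e8/1 = 1.1e7 m/s
T = 2πr/v = 6.1e-18 s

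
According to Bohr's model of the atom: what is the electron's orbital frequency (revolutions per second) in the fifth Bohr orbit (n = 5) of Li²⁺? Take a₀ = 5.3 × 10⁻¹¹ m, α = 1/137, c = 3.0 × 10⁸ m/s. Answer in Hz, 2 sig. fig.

4.7 × 10¹⁴ Hz

r = n²a₀/Z = 4.4 × 10⁻¹⁰ m, v = Zαc/n = 1.3 × 10⁶ m/s
f = v/(2πr) = 4.7 × 10¹⁴ Hz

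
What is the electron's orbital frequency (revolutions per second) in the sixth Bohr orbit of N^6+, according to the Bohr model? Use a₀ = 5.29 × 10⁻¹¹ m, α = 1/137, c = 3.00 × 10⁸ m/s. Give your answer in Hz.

1.49 × 10¹⁵ Hz

r = n²a₀/Z = 2.72 × 10⁻¹⁰ m, v = Zαc/n = 2.55 × 10⁶ m/s
f = v/(2πr) = 1.49 × 10¹⁵ Hz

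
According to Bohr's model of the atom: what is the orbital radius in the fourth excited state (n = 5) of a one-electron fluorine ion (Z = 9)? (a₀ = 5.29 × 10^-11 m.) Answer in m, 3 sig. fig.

1.47 × 10^-10 m

r_n = n²a₀/Z = 5² × 5.29 × 10^-11 / 9
    = 25 × 5.29 × 10^-11 / 9 = 1.47 × 10^-10 m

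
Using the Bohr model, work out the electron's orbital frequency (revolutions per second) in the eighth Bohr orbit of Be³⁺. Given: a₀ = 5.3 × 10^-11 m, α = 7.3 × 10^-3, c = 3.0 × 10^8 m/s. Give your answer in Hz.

2.1 × 10^14 Hz

r = n²a₀/Z = 8.5 × 10^-10 m, v = Zαc/n = 1.1 × 10^6 m/s
f = v/(2πr) = 2.1 × 10^14 Hz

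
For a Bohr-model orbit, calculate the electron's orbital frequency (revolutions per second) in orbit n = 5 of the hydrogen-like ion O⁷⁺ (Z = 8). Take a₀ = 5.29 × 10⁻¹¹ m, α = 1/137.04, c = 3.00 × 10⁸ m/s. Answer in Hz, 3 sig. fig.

3.37 × 10¹⁵ Hz

r = n²a₀/Z = 1.65 × 10⁻¹⁰ m, v = Zαc/n = 3.50 × 10⁶ m/s
f = v/(2πr) = 3.37 × 10¹⁵ Hz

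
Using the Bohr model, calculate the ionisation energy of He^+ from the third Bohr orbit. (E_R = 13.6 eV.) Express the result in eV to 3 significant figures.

E_n = −E_R·Z²/n² = −13.6 × 2²/3² eV = -6.04 eV
Ionisation energy = −E_n = 6.04 eV

6.04 eV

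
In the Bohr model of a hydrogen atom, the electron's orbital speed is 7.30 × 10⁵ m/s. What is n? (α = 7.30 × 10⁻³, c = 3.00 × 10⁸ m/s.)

v_n = Zαc/n ⇒ n = Zαc/v = 1 × 0.00730 × 3.00 × 10⁸ / 7.30 × 10⁵ ≈ 3.00
n = 3

3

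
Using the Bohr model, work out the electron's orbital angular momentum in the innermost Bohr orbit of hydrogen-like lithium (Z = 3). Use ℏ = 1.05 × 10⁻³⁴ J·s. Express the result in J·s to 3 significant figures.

L_n = nℏ = 1 × 1.05 × 10⁻³⁴ = 1.05 × 10⁻³⁴ J·s

1.05 × 10⁻³⁴ J·s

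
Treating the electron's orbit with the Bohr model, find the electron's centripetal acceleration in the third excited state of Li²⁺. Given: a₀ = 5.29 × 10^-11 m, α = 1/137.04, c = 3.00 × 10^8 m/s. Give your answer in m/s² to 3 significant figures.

9.55 × 10^21 m/s²

r = n²a₀/Z = 2.82 × 10^-10 m, v = Zαc/n = 1.64 × 10^6 m/s
a = v²/r = (1.64 × 10^6)² / 2.82 × 10^-10 = 9.55 × 10^21 m/s²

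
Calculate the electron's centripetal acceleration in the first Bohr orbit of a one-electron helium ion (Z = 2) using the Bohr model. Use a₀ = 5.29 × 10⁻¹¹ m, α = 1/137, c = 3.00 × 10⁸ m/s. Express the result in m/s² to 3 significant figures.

7.25 × 10²³ m/s²

r = n²a₀/Z = 2.65 × 10⁻¹¹ m, v = Zαc/n = 4.38 × 10⁶ m/s
a = v²/r = (4.38 × 10⁶)² / 2.65 × 10⁻¹¹ = 7.25 × 10²³ m/s²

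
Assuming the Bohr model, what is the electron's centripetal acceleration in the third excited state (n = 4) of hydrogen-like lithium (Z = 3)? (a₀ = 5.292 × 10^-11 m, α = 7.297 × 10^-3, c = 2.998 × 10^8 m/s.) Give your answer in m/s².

r = n²a₀/Z = 2.822 × 10^-10 m, v = Zαc/n = 1.641 × 10^6 m/s
a = v²/r = (1.641 × 10^6)² / 2.822 × 10^-10 = 9.538 × 10^21 m/s²

9.538 × 10^21 m/s²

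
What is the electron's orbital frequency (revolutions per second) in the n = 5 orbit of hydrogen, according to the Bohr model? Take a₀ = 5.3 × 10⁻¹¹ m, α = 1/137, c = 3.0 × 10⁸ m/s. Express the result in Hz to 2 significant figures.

r = n²a₀/Z = 1.3 × 10⁻⁹ m, v = Zαc/n = 4.4 × 10⁵ m/s
f = v/(2πr) = 5.3 × 10¹³ Hz

5.3 × 10¹³ Hz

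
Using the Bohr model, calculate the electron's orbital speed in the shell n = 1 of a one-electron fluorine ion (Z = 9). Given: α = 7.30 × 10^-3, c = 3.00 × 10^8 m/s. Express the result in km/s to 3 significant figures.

1.97 × 10^4 km/s

v_n = Zαc/n = 9 × 0.00730 × 3.00 × 10^8 / 1
    = 1.97 × 10^4 km/s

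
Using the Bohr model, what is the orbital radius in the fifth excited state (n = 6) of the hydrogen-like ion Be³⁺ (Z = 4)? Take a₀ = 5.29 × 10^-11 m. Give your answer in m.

r_n = n²a₀/Z = 6² × 5.29 × 10^-11 / 4
    = 36 × 5.29 × 10^-11 / 4 = 4.76 × 10^-10 m

4.76 × 10^-10 m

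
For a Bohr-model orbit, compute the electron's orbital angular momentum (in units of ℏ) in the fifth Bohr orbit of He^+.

L_n = nℏ, so L/ℏ = n = 5.

5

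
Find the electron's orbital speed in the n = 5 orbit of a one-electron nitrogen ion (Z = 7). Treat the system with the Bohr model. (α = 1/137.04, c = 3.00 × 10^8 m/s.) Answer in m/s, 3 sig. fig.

v_n = Zαc/n = 7 × 0.00730 × 3.00 × 10^8 / 5
    = 3.06 × 10^6 m/s

3.06 × 10^6 m/s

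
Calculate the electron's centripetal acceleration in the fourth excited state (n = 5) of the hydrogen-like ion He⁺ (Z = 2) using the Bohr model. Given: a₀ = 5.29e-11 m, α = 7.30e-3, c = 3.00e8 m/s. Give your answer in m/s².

r = n²a₀/Z = 6.61e-10 m, v = Zαc/n = 8.76e5 m/s
a = v²/r = (8.76e5)² / 6.61e-10 = 1.16e21 m/s²

1.16e21 m/s²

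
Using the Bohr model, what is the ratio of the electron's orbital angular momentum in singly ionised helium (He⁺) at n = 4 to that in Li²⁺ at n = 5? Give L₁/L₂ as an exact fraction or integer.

4/5

L = nℏ is independent of Z.
L₁/L₂ = n₁/n₂ = 4/5 = 4/5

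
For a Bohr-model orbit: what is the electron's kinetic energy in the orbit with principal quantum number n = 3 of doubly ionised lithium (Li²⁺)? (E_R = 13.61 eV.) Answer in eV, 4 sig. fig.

For a Coulomb orbit the virial theorem gives K = −E_n.
E_n = −E_R·Z²/n², so K = E_R·Z²/n² = 13.61 × 3²/3² = 13.61 eV

13.61 eV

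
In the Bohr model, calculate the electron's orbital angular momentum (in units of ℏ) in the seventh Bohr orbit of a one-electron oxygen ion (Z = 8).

L_n = nℏ, so L/ℏ = n = 7.

7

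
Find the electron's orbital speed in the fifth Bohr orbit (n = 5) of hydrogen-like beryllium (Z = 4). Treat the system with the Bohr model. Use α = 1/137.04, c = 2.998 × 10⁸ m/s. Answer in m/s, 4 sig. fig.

v_n = Zαc/n = 4 × 0.007297 × 2.998 × 10⁸ / 5
    = 1.750 × 10⁶ m/s

1.750 × 10⁶ m/s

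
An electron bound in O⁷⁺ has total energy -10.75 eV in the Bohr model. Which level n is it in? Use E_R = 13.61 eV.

E_n = −E_R Z²/n² ⇒ n² = E_R Z²/(−E_n) = 13.61 × 8² / 10.75 ≈ 81.03
n = 9

9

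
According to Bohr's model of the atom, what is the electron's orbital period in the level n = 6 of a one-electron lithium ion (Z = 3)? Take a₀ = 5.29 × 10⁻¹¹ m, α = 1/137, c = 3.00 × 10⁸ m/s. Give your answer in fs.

r = n²a₀/Z = 6²·5.29 × 10⁻¹¹/3 = 6.35 × 10⁻¹⁰ m
v = Zαc/n = 3·0.00730·3.00 × 10⁸/6 = 1.09 × 10⁶ m/s
T = 2πr/v = 3.64 × 10⁻¹⁵ s = 3.64 fs

3.64 fs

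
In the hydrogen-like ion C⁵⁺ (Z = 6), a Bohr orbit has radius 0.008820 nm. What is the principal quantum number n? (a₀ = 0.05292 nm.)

1

r_n = n²a₀/Z ⇒ n² = rZ/a₀ = 0.008820 × 6 / 0.05292 ≈ 1.00
n = 1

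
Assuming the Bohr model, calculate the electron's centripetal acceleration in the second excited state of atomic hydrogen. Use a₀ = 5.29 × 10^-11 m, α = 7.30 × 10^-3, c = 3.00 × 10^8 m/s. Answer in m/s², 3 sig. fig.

1.12 × 10^21 m/s²

r = n²a₀/Z = 4.76 × 10^-10 m, v = Zαc/n = 7.30 × 10^5 m/s
a = v²/r = (7.30 × 10^5)² / 4.76 × 10^-10 = 1.12 × 10^21 m/s²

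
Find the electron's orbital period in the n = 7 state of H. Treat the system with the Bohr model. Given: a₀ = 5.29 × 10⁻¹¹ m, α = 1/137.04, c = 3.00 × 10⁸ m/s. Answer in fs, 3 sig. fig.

52.1 fs

r = n²a₀/Z = 7²·5.29 × 10⁻¹¹/1 = 2.59 × 10⁻⁹ m
v = Zαc/n = 1·0.00730·3.00 × 10⁸/7 = 3.13 × 10⁵ m/s
T = 2πr/v = 5.21 × 10⁻¹⁴ s = 52.1 fs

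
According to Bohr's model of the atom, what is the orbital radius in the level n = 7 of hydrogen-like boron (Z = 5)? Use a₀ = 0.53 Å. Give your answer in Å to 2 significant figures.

5.2 Å

r_n = n²a₀/Z = 7² × 0.53 / 5
    = 49 × 0.53 / 5 = 5.2 Å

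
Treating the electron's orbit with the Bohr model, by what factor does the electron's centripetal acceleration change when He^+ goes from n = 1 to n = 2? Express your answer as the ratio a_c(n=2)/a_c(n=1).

a_c ∝ Z^3 · n^-4; with Z fixed, a_c ∝ n^-4.
a_c(n=2)/a_c(n=1) = (2/1)^-4 = 1/16

1/16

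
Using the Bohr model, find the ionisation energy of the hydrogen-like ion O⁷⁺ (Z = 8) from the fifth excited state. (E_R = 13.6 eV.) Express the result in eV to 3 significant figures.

24.2 eV

E_n = −E_R·Z²/n² = −13.6 × 8²/6² eV = -24.2 eV
Ionisation energy = −E_n = 24.2 eV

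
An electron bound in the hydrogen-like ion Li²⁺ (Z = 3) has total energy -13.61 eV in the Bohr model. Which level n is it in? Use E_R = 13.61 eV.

3

E_n = −E_R Z²/n² ⇒ n² = E_R Z²/(−E_n) = 13.61 × 3² / 13.61 ≈ 9.00
n = 3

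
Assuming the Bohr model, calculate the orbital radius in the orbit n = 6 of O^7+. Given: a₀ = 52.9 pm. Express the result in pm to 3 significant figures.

238 pm

r_n = n²a₀/Z = 6² × 52.9 / 8
    = 36 × 52.9 / 8 = 238 pm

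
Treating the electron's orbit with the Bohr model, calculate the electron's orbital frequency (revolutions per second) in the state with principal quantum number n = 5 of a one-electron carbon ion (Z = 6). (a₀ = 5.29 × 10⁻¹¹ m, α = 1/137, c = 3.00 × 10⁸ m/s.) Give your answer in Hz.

1.90 × 10¹⁵ Hz

r = n²a₀/Z = 2.20 × 10⁻¹⁰ m, v = Zαc/n = 2.63 × 10⁶ m/s
f = v/(2πr) = 1.90 × 10¹⁵ Hz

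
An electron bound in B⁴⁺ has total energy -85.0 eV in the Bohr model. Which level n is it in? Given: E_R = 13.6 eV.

2

E_n = −E_R Z²/n² ⇒ n² = E_R Z²/(−E_n) = 13.6 × 5² / 85.0 ≈ 4.00
n = 2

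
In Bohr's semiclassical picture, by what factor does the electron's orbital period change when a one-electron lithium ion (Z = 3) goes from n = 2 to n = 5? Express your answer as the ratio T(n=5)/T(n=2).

125/8

T ∝ Z^-2 · n^3; with Z fixed, T ∝ n^3.
T(n=5)/T(n=2) = (5/2)^3 = 125/8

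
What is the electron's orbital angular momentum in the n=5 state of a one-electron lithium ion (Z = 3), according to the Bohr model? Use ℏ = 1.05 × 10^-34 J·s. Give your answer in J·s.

L_n = nℏ = 5 × 1.05 × 10^-34 = 5.25 × 10^-34 J·s

5.25 × 10^-34 J·s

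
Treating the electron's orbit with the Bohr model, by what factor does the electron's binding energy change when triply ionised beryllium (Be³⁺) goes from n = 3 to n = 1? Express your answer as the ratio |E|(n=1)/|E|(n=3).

9

|E| ∝ Z^2 · n^-2; with Z fixed, |E| ∝ n^-2.
|E|(n=1)/|E|(n=3) = (1/3)^-2 = 9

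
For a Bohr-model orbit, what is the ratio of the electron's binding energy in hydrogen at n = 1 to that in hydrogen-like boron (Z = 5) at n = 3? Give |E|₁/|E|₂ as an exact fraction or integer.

|E| ∝ Z^2 · n^-2
|E|₁/|E|₂ = (1/5)^2 · (1/3)^-2 = 9/25

9/25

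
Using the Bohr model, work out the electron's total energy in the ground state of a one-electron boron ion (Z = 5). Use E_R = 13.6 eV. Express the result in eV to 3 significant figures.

-340 eV

E_n = −E_R·Z²/n² = −13.6 × 5²/1² = -340 eV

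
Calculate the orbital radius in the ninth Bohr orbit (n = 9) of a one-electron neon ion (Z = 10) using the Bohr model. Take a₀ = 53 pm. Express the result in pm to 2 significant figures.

r_n = n²a₀/Z = 9² × 53 / 10
    = 81 × 53 / 10 = 430 pm

430 pm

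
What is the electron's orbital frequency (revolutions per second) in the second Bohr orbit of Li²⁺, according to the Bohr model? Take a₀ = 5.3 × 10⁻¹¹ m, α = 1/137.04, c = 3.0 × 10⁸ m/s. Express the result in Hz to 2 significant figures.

7.4 × 10¹⁵ Hz

r = n²a₀/Z = 7.1 × 10⁻¹¹ m, v = Zαc/n = 3.3 × 10⁶ m/s
f = v/(2πr) = 7.4 × 10¹⁵ Hz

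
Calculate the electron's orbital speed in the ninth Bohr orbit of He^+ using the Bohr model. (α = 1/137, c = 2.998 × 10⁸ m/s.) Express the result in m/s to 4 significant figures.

v_n = Zαc/n = 2 × 0.007299 × 2.998 × 10⁸ / 9
    = 4.863 × 10⁵ m/s

4.863 × 10⁵ m/s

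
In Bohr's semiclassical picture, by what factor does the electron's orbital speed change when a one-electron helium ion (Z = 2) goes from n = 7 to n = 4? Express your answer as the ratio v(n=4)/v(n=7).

v ∝ Z^1 · n^-1; with Z fixed, v ∝ n^-1.
v(n=4)/v(n=7) = (4/7)^-1 = 7/4

7/4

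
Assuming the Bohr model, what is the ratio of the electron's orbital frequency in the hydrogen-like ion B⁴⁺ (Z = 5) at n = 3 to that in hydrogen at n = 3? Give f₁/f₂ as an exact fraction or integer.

25

f ∝ Z^2 · n^-3
f₁/f₂ = (5/1)^2 · (3/3)^-3 = 25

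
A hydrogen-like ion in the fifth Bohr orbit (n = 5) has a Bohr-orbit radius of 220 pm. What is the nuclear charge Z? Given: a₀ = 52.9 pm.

r_n = n²a₀/Z ⇒ Z = n²a₀/r = 5² × 52.9 / 220 ≈ 6.01
Z = 6

6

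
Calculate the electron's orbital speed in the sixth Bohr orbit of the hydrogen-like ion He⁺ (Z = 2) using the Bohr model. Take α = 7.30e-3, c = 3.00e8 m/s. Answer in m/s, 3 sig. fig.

7.30e5 m/s

v_n = Zαc/n = 2 × 0.00730 × 3.00e8 / 6
    = 7.30e5 m/s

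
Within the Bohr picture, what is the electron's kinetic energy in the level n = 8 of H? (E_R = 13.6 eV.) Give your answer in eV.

0.212 eV

For a Coulomb orbit the virial theorem gives K = −E_n.
E_n = −E_R·Z²/n², so K = E_R·Z²/n² = 13.6 × 1²/8² = 0.212 eV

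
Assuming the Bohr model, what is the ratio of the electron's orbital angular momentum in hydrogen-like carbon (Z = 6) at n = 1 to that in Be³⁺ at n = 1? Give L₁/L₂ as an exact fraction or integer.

1

L = nℏ is independent of Z.
L₁/L₂ = n₁/n₂ = 1/1 = 1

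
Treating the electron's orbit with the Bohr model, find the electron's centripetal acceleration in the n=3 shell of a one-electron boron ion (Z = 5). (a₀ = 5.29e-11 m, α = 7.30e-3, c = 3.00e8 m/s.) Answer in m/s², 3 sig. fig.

1.40e23 m/s²

r = n²a₀/Z = 9.52e-11 m, v = Zαc/n = 3.65e6 m/s
a = v²/r = (3.65e6)² / 9.52e-11 = 1.40e23 m/s²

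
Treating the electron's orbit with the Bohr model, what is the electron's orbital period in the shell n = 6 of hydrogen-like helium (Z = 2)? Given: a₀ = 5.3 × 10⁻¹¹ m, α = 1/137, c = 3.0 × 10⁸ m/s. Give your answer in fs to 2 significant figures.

r = n²a₀/Z = 6²·5.3 × 10⁻¹¹/2 = 9.5 × 10⁻¹⁰ m
v = Zαc/n = 2·0.0073·3.0 × 10⁸/6 = 7.3 × 10⁵ m/s
T = 2πr/v = 8.2 × 10⁻¹⁵ s = 8.2 fs

8.2 fs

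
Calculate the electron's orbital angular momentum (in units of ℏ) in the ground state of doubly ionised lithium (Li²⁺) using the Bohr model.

L_n = nℏ, so L/ℏ = n = 1.

1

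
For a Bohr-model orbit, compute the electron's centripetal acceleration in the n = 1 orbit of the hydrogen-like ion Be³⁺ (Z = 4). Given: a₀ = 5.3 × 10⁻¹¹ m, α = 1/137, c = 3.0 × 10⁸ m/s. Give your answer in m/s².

5.8 × 10²⁴ m/s²

r = n²a₀/Z = 1.3 × 10⁻¹¹ m, v = Zαc/n = 8.8 × 10⁶ m/s
a = v²/r = (8.8 × 10⁶)² / 1.3 × 10⁻¹¹ = 5.8 × 10²⁴ m/s²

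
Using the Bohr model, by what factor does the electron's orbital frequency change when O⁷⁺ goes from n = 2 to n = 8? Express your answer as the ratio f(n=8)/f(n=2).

f ∝ Z^2 · n^-3; with Z fixed, f ∝ n^-3.
f(n=8)/f(n=2) = (8/2)^-3 = 1/64

1/64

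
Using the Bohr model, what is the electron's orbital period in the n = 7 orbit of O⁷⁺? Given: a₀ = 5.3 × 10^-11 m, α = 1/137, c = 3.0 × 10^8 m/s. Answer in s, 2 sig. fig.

8.2 × 10^-16 s

r = n²a₀/Z = 7²·5.3 × 10^-11/8 = 3.2 × 10^-10 m
v = Zαc/n = 8·0.0073·3.0 × 10^8/7 = 2.5 × 10^6 m/s
T = 2πr/v = 8.2 × 10^-16 s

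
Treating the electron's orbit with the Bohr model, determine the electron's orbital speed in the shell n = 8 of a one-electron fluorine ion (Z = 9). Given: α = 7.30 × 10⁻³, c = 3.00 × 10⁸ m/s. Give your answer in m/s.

v_n = Zαc/n = 9 × 0.00730 × 3.00 × 10⁸ / 8
    = 2.46 × 10⁶ m/s

2.46 × 10⁶ m/s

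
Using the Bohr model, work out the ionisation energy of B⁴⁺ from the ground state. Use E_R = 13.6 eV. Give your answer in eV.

E_n = −E_R·Z²/n² = −13.6 × 5²/1² eV = -340 eV
Ionisation energy = −E_n = 340 eV

340 eV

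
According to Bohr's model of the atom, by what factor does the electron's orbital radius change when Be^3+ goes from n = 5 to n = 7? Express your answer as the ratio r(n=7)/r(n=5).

49/25

r ∝ Z^-1 · n^2; with Z fixed, r ∝ n^2.
r(n=7)/r(n=5) = (7/5)^2 = 49/25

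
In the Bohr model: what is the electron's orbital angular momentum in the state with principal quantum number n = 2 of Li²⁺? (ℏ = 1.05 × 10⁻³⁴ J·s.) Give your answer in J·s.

L_n = nℏ = 2 × 1.05 × 10⁻³⁴ = 2.10 × 10⁻³⁴ J·s

2.10 × 10⁻³⁴ J·s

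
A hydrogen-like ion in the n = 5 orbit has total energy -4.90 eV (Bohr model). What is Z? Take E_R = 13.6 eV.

E_n = −E_R Z²/n² ⇒ Z² = −E_n n²/E_R = 4.90 × 5² / 13.6 ≈ 9.01
Z = 3

3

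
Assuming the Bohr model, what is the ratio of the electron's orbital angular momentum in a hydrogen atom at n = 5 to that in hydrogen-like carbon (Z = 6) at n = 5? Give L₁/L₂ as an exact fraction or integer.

L = nℏ is independent of Z.
L₁/L₂ = n₁/n₂ = 5/5 = 1

1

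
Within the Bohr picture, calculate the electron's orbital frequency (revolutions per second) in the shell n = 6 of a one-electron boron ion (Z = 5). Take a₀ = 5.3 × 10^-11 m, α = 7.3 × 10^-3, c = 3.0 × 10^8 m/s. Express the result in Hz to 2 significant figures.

r = n²a₀/Z = 3.8 × 10^-10 m, v = Zαc/n = 1.8 × 10^6 m/s
f = v/(2πr) = 7.6 × 10^14 Hz

7.6 × 10^14 Hz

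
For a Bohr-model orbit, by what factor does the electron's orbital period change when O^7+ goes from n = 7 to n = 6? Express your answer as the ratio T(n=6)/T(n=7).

T ∝ Z^-2 · n^3; with Z fixed, T ∝ n^3.
T(n=6)/T(n=7) = (6/7)^3 = 216/343

216/343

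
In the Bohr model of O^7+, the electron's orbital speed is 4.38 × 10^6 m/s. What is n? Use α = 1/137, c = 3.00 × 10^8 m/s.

4

v_n = Zαc/n ⇒ n = Zαc/v = 8 × 0.00730 × 3.00 × 10^8 / 4.38 × 10^6 ≈ 4.00
n = 4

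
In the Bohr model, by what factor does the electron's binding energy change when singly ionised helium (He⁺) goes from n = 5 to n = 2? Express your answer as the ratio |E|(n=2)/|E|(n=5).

|E| ∝ Z^2 · n^-2; with Z fixed, |E| ∝ n^-2.
|E|(n=2)/|E|(n=5) = (2/5)^-2 = 25/4

25/4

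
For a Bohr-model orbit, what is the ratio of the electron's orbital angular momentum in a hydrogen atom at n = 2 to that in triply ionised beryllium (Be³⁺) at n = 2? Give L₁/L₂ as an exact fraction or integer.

1

L = nℏ is independent of Z.
L₁/L₂ = n₁/n₂ = 2/2 = 1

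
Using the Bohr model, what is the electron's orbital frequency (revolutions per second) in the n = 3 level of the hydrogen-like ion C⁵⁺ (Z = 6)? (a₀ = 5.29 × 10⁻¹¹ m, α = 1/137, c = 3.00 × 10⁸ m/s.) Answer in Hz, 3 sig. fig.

r = n²a₀/Z = 7.94 × 10⁻¹¹ m, v = Zαc/n = 4.38 × 10⁶ m/s
f = v/(2πr) = 8.78 × 10¹⁵ Hz

8.78 × 10¹⁵ Hz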